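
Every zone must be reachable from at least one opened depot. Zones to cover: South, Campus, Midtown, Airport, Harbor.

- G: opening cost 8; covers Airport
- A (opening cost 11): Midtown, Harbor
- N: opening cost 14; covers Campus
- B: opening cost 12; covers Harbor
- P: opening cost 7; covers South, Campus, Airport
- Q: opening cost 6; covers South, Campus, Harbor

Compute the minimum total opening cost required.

The greedy cost-per-new-zone heuristic would pick Q, P, and A for 24, but a cheaper cover exists.
Choose A and P: together they cover South, Campus, Midtown, Airport, Harbor — every zone.
Total opening cost: 11 + 7 = 18.
No cover costs less than 18.

18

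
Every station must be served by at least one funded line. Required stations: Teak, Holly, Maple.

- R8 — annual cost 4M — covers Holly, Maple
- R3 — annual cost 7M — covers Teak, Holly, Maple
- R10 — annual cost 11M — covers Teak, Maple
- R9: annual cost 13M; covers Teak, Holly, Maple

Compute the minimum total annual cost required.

7

This is an integer covering problem.
R3 alone covers Teak, Holly, Maple — every station.
Total annual cost: 7.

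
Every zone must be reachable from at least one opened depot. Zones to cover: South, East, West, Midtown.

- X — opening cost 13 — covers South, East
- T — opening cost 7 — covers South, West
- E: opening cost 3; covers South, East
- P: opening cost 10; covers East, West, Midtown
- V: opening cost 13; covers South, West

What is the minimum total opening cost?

Choose E and P: together they cover South, East, West, Midtown — every zone.
Total opening cost: 3 + 10 = 13.
No cover costs less than 13.

13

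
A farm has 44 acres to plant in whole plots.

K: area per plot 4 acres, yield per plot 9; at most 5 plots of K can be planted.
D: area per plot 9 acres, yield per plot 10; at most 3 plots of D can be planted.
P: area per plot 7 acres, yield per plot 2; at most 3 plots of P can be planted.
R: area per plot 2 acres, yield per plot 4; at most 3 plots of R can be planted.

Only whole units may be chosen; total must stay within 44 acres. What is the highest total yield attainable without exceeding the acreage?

K has the best ratio (9/4); taking only K gives at most 5×9 = 45 (stopped by the supply cap of 5).
Mixing does better — 5×K, 2×D, and 3×R: area 44 ≤ 44, yield 5·9 + 2·10 + 3·4 = 77.

77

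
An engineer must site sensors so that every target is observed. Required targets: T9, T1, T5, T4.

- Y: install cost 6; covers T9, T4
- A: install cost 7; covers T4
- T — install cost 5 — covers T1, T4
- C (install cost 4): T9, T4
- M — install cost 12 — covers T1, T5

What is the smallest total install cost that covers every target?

16

The greedy cost-per-new-target heuristic would pick C, T, and M for 21, but a cheaper cover exists.
Choose C and M: together they cover T9, T1, T5, T4 — every target.
Total install cost: 4 + 12 = 16.
No cover costs less than 16.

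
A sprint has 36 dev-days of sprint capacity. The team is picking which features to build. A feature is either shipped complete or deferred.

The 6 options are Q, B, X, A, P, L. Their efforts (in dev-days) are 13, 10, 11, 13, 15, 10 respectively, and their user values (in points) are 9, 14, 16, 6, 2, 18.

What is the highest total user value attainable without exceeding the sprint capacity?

Take B, X, and L: effort 10 + 11 + 10 = 31 ≤ 36, user value 14 + 16 + 18 = 48.
No other feasible combination does better.

48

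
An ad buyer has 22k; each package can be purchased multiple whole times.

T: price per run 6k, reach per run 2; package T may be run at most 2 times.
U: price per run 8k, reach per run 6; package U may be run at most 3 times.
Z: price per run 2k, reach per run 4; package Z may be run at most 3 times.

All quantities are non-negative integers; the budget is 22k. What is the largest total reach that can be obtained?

24

This is a bounded integer knapsack.
Take 2×U and 3×Z: price 22 ≤ 22, reach 2·6 + 3·4 = 24.
Z has the best ratio (4/2) and is taken to its limit of 3; remaining capacity is filled optimally with the others.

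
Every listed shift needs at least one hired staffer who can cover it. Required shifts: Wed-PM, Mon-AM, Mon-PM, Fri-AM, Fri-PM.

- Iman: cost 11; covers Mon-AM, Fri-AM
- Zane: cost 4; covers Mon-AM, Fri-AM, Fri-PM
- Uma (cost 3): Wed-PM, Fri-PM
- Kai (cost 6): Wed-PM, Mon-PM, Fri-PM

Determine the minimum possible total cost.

10

This is an integer covering problem.
Choose Zane and Kai: together they cover Wed-PM, Mon-AM, Mon-PM, Fri-AM, Fri-PM — every shift.
Total cost: 4 + 6 = 10.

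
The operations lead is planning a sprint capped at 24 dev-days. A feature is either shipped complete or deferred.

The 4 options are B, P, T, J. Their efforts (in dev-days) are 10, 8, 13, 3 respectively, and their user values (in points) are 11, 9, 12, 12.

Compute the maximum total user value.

This is an integer program with binary decision variables.
Take P, T, and J: effort 8 + 13 + 3 = 24 ≤ 24, user value 9 + 12 + 12 = 33.
No other feasible combination does better.

33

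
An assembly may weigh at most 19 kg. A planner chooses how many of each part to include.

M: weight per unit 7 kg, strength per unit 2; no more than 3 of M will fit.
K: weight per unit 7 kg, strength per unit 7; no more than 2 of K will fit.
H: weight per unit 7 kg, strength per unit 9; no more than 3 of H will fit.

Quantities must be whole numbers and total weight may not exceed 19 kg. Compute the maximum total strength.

18

This is a bounded integer knapsack.
H has the best ratio (9/7); taking only H gives at most 2×9 = 18 (stopped by the weight limit).
Optimal: 2×H: weight 14 ≤ 19, strength 2·9 = 18.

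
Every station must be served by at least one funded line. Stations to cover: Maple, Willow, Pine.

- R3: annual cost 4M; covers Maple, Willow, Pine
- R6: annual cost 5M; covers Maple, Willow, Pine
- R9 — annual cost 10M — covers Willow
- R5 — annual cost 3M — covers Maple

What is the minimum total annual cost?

4

R3 alone covers Maple, Willow, Pine — every station.
Total annual cost: 4.
No cover costs less than 4.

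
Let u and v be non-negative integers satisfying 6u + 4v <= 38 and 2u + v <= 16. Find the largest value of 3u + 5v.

45

(u,v)=(0,9): 6·0+4·9=36≤38, 2·0+1·9=9≤16, objective 45.
(u,v)=(1,8): 6·1+4·8=38≤38, 2·1+1·8=10≤16, objective 43.
The best lattice point is (0,9), giving 45.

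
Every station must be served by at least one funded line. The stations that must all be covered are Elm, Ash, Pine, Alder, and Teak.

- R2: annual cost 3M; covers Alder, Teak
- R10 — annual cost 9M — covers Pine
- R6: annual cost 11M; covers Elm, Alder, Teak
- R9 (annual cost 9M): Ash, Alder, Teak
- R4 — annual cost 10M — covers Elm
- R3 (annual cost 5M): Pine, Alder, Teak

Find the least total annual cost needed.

24

Choose R9, R4, and R3: together they cover Elm, Ash, Pine, Alder, Teak — every station.
Total annual cost: 9 + 10 + 5 = 24.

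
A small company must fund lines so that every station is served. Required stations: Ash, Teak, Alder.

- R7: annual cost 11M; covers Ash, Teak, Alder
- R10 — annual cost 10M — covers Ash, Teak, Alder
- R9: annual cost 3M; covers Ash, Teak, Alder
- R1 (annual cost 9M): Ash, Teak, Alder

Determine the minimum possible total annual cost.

3

This is a weighted set-cover instance.
R9 alone covers Ash, Teak, Alder — every station.
Total annual cost: 3.
No cover costs less than 3.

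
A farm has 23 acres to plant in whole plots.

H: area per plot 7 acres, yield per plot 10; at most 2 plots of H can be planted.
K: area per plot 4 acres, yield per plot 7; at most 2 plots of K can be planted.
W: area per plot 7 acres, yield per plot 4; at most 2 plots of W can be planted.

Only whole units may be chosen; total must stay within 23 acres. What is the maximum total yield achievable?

Take 2×H and 2×K: area 22 ≤ 23, yield 2·10 + 2·7 = 34.
K has the best ratio (7/4) and is taken to its limit of 2; remaining capacity is filled optimally with the others.

34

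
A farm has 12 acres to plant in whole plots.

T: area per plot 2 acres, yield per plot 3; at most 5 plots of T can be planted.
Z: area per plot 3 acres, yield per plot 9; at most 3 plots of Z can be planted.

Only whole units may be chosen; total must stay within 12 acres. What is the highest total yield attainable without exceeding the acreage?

Z has the best ratio (9/3); taking only Z gives at most 3×9 = 27 (stopped by the supply cap of 3).
Mixing does better — 1×T and 3×Z: area 11 ≤ 12, yield 1·3 + 3·9 = 30.

30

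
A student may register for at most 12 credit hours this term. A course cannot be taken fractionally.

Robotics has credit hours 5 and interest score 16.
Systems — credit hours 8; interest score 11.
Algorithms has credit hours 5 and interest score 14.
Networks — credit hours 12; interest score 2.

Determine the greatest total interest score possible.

Allowing fractional choices, the relaxed optimum would be about 32.8, but courses are indivisible.
Algorithms: credit hours 5 ≤ 12, interest score 14.
Robotics + Algorithms: credit hours 5 + 5 = 10 ≤ 12, interest score 16 + 14 = 30.
Robotics: credit hours 5 ≤ 12, interest score 16.
Best is Robotics and Algorithms with total interest score 30.

30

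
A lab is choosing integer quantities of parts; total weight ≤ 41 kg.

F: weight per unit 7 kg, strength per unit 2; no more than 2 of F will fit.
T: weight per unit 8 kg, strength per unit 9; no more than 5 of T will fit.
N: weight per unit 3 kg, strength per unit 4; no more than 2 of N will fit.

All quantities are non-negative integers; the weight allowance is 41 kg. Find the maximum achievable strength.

45

5×T: weight 40 ≤ 41, strength 5·9 = 45.
4×T and 2×N: weight 38 ≤ 41, strength 4·9 + 2·4 = 44.
Best is 45.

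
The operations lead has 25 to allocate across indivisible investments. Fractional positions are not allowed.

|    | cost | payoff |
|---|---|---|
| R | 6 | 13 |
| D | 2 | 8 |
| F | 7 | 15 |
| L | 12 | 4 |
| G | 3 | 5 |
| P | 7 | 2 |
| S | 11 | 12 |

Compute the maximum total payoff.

R + D + F + G + P: cost 6 + 2 + 7 + 3 + 7 = 25 ≤ 25, payoff 13 + 8 + 15 + 5 + 2 = 43.
R + D + F + G: cost 6 + 2 + 7 + 3 = 18 ≤ 25, payoff 13 + 8 + 15 + 5 = 41.
Best is R, D, F, G, and P with total payoff 43.

43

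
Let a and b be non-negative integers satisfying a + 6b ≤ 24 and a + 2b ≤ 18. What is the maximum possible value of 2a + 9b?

42

Relaxing integrality, the LP optimum is 43.50 at (a,b) = (15, 1.5), which is not an integer point.
(a,b)=(12,2): 1·12+6·2=24≤24, 1·12+2·2=16≤18, objective 42.
(a,b)=(16,1): 1·16+6·1=22≤24, 1·16+2·1=18≤18, objective 41.
(a,b)=(11,2): 1·11+6·2=23≤24, 1·11+2·2=15≤18, objective 40.
No feasible integer point exceeds 42.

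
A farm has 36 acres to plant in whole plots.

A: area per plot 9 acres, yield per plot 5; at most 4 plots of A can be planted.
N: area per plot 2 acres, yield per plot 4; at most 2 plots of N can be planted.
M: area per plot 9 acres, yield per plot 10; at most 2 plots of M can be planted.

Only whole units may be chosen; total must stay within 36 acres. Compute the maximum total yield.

33

2×A and 2×M: area 36 ≤ 36, yield 2·5 + 2·10 = 30.
1×A, 2×N, and 2×M: area 31 ≤ 36, yield 1·5 + 2·4 + 2·10 = 33.
Best is 33.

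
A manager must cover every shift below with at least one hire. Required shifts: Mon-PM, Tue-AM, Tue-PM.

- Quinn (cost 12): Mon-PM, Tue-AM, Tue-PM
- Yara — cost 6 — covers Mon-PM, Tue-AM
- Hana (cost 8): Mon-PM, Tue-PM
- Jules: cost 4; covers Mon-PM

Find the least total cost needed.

The greedy cost-per-new-shift heuristic would pick Yara and Hana for 14, but a cheaper cover exists.
Quinn alone covers Mon-PM, Tue-AM, Tue-PM — every shift.
Total cost: 12.
No cover costs less than 12.

12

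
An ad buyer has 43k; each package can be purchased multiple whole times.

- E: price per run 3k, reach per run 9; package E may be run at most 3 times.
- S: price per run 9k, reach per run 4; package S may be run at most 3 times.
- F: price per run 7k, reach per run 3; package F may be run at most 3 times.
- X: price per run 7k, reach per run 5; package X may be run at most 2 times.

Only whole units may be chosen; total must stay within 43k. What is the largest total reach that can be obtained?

45

Take 3×E, 2×S, and 2×X: price 41 ≤ 43, reach 3·9 + 2·4 + 2·5 = 45.
E has the best ratio (9/3) and is taken to its limit of 3; remaining capacity is filled optimally with the others.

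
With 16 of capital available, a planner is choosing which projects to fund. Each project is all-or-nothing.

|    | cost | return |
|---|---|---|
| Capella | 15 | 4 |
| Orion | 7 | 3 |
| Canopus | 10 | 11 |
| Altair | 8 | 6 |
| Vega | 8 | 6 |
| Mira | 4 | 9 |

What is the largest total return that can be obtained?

Allowing fractional choices, the relaxed optimum would be about 21.5, but projects are indivisible.
Altair + Mira: cost 8 + 4 = 12 ≤ 16, return 6 + 9 = 15.
Canopus + Mira: cost 10 + 4 = 14 ≤ 16, return 11 + 9 = 20.
Best is Canopus and Mira with total return 20.

20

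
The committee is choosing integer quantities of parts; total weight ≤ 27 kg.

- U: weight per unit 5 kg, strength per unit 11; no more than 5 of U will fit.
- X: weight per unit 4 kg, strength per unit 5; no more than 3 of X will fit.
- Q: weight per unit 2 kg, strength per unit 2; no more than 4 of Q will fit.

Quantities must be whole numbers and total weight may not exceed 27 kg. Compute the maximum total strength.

Take 5×U and 1×Q: weight 27 ≤ 27, strength 5·11 + 1·2 = 57.
U has the best ratio (11/5) and is taken to its limit of 5; remaining capacity is filled optimally with the others.

57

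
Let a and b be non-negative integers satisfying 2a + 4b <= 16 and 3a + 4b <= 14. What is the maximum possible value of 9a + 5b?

36

The continuous relaxation peaks at (4.67, 0) with value 42.00; rounding to a feasible lattice point costs some objective.
(a,b)=(4,0): 2·4+4·0=8≤16, 3·4+4·0=12≤14, objective 36.
(a,b)=(3,1): 2·3+4·1=10≤16, 3·3+4·1=13≤14, objective 32.
(a,b)=(3,0): 2·3+4·0=6≤16, 3·3+4·0=9≤14, objective 27.
No feasible integer point exceeds 36.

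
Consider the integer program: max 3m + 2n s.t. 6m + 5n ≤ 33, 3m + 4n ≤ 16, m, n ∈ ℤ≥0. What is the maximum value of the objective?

15

(m,n)=(5,0) is feasible, giving 15.
(m,n)=(4,1) is feasible, giving 14.
(m,n)=(4,0) is feasible, giving 12.
Maximum is 15 at (m,n)=(5,0).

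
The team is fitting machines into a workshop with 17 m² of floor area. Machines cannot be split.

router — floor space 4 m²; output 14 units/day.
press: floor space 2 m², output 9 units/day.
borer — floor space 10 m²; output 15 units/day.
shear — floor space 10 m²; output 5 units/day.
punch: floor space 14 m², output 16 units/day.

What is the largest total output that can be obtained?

38

router + press + borer: floor space 4 + 2 + 10 = 16 ≤ 17, output 14 + 9 + 15 = 38.
router + borer: floor space 4 + 10 = 14 ≤ 17, output 14 + 15 = 29.
Best is router, press, and borer with total output 38.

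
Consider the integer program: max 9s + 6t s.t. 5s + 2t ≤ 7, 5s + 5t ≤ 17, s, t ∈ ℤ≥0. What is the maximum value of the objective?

The continuous relaxation peaks at (0.0667, 3.33) with value 20.60; rounding to a feasible lattice point costs some objective.
(s,t)=(0,3): 5·0+2·3=6≤7, 5·0+5·3=15≤17, objective 18.
(s,t)=(0,2): 5·0+2·2=4≤7, 5·0+5·2=10≤17, objective 12.
Maximum is 18 at (s,t)=(0,3).

18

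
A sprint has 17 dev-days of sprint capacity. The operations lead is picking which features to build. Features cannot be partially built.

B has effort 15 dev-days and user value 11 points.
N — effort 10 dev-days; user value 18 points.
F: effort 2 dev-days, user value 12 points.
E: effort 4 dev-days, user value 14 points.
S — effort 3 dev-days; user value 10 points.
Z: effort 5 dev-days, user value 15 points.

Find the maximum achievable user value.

51

This is a 0-1 knapsack instance.
Allowing fractional choices, the relaxed optimum would be about 56.4, but features are indivisible.
N + F + E: effort 10 + 2 + 4 = 16 ≤ 17, user value 18 + 12 + 14 = 44.
N + F + Z: effort 10 + 2 + 5 = 17 ≤ 17, user value 18 + 12 + 15 = 45.
F + E + S + Z: effort 2 + 4 + 3 + 5 = 14 ≤ 17, user value 12 + 14 + 10 + 15 = 51.
Best is F, E, S, and Z with total user value 51.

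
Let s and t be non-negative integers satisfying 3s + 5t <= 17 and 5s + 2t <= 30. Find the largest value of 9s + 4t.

Relaxing integrality, the LP optimum is 51.00 at (s,t) = (5.67, 0), which is not an integer point.
(s,t)=(5,0) is feasible, giving 45.
(s,t)=(4,1) is feasible, giving 40.
(s,t)=(4,0) is feasible, giving 36.
Maximum is 45 at (s,t)=(5,0).

45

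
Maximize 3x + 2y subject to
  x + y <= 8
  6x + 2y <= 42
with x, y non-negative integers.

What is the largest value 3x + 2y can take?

The continuous relaxation peaks at (6.5, 1.5) with value 22.50; rounding to a feasible lattice point costs some objective.
(x,y)=(6,2): 1·6+1·2=8≤8, 6·6+2·2=40≤42, objective 22.
(x,y)=(7,0): 1·7+1·0=7≤8, 6·7+2·0=42≤42, objective 21.
(x,y)=(5,3): 1·5+1·3=8≤8, 6·5+2·3=36≤42, objective 21.
The best lattice point is (6,2), giving 22.

22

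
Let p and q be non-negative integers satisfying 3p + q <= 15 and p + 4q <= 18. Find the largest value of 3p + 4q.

(p,q)=(4,3): 3·4+1·3=15≤15, 1·4+4·3=16≤18, objective 24.
(p,q)=(2,4): 3·2+1·4=10≤15, 1·2+4·4=18≤18, objective 22.
(p,q)=(3,3): 3·3+1·3=12≤15, 1·3+4·3=15≤18, objective 21.
Maximum is 24 at (p,q)=(4,3).

24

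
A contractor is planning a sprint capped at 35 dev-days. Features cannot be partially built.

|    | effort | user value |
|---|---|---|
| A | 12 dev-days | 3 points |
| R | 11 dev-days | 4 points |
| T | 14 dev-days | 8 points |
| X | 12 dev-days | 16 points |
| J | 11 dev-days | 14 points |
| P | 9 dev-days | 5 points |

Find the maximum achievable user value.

35

Take X, J, and P: effort 12 + 11 + 9 = 32 ≤ 35, user value 16 + 14 + 5 = 35.
No other feasible combination does better.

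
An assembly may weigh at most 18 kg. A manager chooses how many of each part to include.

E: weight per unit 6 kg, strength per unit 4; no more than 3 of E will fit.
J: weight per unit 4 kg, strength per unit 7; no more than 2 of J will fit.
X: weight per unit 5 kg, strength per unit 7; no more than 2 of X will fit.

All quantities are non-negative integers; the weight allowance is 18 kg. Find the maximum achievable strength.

J has the best ratio (7/4); taking only J gives at most 2×7 = 14 (stopped by the supply cap of 2).
Mixing does better — 2×J and 2×X: weight 18 ≤ 18, strength 2·7 + 2·7 = 28.

28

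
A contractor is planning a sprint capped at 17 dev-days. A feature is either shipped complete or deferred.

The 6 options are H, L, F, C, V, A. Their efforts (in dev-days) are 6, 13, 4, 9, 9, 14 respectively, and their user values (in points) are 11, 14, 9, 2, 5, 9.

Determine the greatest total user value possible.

Allowing fractional choices, the relaxed optimum would be about 27.5, but features are indivisible.
H + F: effort 6 + 4 = 10 ≤ 17, user value 11 + 9 = 20.
L + F: effort 13 + 4 = 17 ≤ 17, user value 14 + 9 = 23.
Best is L and F with total user value 23.

23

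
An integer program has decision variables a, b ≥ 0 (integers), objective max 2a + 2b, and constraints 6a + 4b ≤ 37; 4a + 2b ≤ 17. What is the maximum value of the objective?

16

(a,b)=(0,8): 6·0+4·8=32≤37, 4·0+2·8=16≤17, objective 16.
(a,b)=(0,7): 6·0+4·7=28≤37, 4·0+2·7=14≤17, objective 14.
Maximum is 16 at (a,b)=(0,8).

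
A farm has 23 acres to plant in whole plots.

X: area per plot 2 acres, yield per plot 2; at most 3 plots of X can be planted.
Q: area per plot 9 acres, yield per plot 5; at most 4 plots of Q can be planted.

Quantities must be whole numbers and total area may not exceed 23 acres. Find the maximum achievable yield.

X has the best ratio (2/2); taking only X gives at most 3×2 = 6 (stopped by the supply cap of 3).
Mixing does better — 2×X and 2×Q: area 22 ≤ 23, yield 2·2 + 2·5 = 14.

14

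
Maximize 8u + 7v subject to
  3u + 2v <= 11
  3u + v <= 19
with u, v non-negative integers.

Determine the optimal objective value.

36

(u,v)=(1,4): 3·1+2·4=11≤11, 3·1+1·4=7≤19, objective 36.
(u,v)=(0,5): 3·0+2·5=10≤11, 3·0+1·5=5≤19, objective 35.
(u,v)=(1,3): 3·1+2·3=9≤11, 3·1+1·3=6≤19, objective 29.
Maximum is 36 at (u,v)=(1,4).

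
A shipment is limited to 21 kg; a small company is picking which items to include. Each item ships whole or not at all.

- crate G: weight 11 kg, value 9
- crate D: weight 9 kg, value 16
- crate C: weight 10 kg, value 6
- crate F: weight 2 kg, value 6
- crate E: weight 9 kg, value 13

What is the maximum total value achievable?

Treat it as a binary knapsack problem.
Allowing fractional choices, the relaxed optimum would be about 35.8, but items are indivisible.
crate D + crate F + crate E: weight 9 + 2 + 9 = 20 ≤ 21, value 16 + 6 + 13 = 35.
crate D + crate E: weight 9 + 9 = 18 ≤ 21, value 16 + 13 = 29.
Best is crate D, crate F, and crate E with total value 35.

35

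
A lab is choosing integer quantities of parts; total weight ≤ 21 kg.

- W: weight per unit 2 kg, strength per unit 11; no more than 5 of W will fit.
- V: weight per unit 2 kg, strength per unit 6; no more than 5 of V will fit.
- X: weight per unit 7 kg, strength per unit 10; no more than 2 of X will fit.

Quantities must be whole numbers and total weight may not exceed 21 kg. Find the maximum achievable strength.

5×W and 4×V: weight 18 ≤ 21, strength 5·11 + 4·6 = 79.
5×W and 5×V: weight 20 ≤ 21, strength 5·11 + 5·6 = 85.
Best is 85.

85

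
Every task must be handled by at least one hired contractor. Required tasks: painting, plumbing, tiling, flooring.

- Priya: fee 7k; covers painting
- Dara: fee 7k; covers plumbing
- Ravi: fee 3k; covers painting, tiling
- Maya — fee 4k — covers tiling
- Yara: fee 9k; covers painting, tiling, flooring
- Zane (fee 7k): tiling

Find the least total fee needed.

This is a weighted set-cover instance.
The greedy cost-per-new-task heuristic would pick Ravi, Dara, and Yara for 19, but a cheaper cover exists.
Choose Dara and Yara: together they cover painting, plumbing, tiling, flooring — every task.
Total fee: 7 + 9 = 16.
No cover costs less than 16.

16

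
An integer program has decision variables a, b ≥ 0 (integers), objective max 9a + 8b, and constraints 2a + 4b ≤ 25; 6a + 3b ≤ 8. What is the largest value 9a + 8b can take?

Relaxing integrality, the LP optimum is 21.33 at (a,b) = (0, 2.67), which is not an integer point.
(a,b)=(0,2): 2·0+4·2=8≤25, 6·0+3·2=6≤8, objective 16.
(a,b)=(0,1): 2·0+4·1=4≤25, 6·0+3·1=3≤8, objective 8.
Maximum is 16 at (a,b)=(0,2).

16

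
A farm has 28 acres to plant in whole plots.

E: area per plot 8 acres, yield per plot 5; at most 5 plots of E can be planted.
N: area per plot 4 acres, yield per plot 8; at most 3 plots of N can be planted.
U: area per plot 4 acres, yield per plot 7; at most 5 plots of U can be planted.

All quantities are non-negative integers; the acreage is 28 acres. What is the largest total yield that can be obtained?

52

N has the best ratio (8/4); taking only N gives at most 3×8 = 24 (stopped by the supply cap of 3).
Mixing does better — 3×N and 4×U: area 28 ≤ 28, yield 3·8 + 4·7 = 52.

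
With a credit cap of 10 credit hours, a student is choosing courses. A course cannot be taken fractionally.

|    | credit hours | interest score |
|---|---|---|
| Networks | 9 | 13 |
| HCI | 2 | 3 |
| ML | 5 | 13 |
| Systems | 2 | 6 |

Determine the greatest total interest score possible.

22

HCI + ML: credit hours 2 + 5 = 7 ≤ 10, interest score 3 + 13 = 16.
HCI + ML + Systems: credit hours 2 + 5 + 2 = 9 ≤ 10, interest score 3 + 13 + 6 = 22.
ML + Systems: credit hours 5 + 2 = 7 ≤ 10, interest score 13 + 6 = 19.
Best is HCI, ML, and Systems with total interest score 22.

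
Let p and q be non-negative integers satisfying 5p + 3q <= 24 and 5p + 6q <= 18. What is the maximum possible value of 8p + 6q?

24

The continuous relaxation peaks at (3.6, 0) with value 28.80; rounding to a feasible lattice point costs some objective.
(p,q)=(3,0): 5·3+3·0=15≤24, 5·3+6·0=15≤18, objective 24.
(p,q)=(2,1): 5·2+3·1=13≤24, 5·2+6·1=16≤18, objective 22.
The best lattice point is (3,0), giving 24.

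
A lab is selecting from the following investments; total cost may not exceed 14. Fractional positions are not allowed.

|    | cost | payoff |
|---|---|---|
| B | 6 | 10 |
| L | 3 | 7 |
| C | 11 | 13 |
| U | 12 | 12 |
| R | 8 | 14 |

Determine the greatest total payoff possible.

24

Allowing fractional choices, the relaxed optimum would be about 26.0, but investments are indivisible.
L + R: cost 3 + 8 = 11 ≤ 14, payoff 7 + 14 = 21.
L + C: cost 3 + 11 = 14 ≤ 14, payoff 7 + 13 = 20.
B + R: cost 6 + 8 = 14 ≤ 14, payoff 10 + 14 = 24.
Best is B and R with total payoff 24.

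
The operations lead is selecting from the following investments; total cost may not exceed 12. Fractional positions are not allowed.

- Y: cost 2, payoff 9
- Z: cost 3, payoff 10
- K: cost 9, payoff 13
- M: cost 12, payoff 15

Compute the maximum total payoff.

23

Allowing fractional choices, the relaxed optimum would be about 29.1, but investments are indivisible.
Y + Z: cost 2 + 3 = 5 ≤ 12, payoff 9 + 10 = 19.
Y + K: cost 2 + 9 = 11 ≤ 12, payoff 9 + 13 = 22.
Z + K: cost 3 + 9 = 12 ≤ 12, payoff 10 + 13 = 23.
Best is Z and K with total payoff 23.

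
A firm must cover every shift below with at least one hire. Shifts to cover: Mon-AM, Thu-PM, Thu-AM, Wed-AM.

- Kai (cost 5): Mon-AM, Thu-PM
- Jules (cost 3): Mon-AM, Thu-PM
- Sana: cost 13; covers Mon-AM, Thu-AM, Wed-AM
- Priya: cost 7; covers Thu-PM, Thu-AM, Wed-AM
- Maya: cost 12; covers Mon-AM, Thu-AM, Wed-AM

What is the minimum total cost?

This is a weighted set-cover instance.
Choose Jules and Priya: together they cover Mon-AM, Thu-PM, Thu-AM, Wed-AM — every shift.
Total cost: 3 + 7 = 10.
No cover costs less than 10.

10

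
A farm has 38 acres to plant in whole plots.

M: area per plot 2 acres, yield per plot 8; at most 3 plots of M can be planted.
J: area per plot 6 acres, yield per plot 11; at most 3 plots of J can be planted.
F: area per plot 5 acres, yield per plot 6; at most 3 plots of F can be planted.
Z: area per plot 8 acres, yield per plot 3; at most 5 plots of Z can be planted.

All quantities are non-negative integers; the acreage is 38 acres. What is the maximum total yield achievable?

69

This is a bounded integer knapsack.
2×M, 3×J, and 3×F: area 37 ≤ 38, yield 2·8 + 3·11 + 3·6 = 67.
3×M, 3×J, and 2×F: area 34 ≤ 38, yield 3·8 + 3·11 + 2·6 = 69.
Best is 69.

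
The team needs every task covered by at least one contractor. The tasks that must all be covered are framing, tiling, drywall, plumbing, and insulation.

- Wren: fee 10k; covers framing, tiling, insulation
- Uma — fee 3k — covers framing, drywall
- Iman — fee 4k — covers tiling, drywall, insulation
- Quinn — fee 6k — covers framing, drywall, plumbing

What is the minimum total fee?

This is an integer covering problem.
Choose Iman and Quinn: together they cover framing, tiling, drywall, plumbing, insulation — every task.
Total fee: 4 + 6 = 10.

10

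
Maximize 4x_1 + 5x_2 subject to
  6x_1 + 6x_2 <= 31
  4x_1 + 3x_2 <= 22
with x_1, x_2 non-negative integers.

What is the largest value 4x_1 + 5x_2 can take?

25

Relaxing integrality, the LP optimum is 25.83 at (x_1,x_2) = (0, 5.17), which is not an integer point.
(x_1,x_2)=(0,5): 6·0+6·5=30≤31, 4·0+3·5=15≤22, objective 25.
(x_1,x_2)=(1,4): 6·1+6·4=30≤31, 4·1+3·4=16≤22, objective 24.
(x_1,x_2)=(0,4): 6·0+6·4=24≤31, 4·0+3·4=12≤22, objective 20.
The best lattice point is (0,5), giving 25.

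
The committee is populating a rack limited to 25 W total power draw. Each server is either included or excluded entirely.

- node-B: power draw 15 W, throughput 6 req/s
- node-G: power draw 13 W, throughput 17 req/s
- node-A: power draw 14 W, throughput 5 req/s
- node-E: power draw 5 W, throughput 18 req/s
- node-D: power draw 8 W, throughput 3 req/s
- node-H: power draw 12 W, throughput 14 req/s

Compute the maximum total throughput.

Take node-G and node-E: power draw 13 + 5 = 18 ≤ 25, throughput 17 + 18 = 35.
No feasible combination exceeds this.

35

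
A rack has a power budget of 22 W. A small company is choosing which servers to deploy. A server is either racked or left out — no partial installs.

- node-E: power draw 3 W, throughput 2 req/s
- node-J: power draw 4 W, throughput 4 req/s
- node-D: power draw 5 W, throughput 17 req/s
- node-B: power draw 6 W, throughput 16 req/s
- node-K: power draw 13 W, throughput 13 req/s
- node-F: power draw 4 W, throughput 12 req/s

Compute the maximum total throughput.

Treat it as a binary knapsack problem.
node-E + node-D + node-B + node-F: power draw 3 + 5 + 6 + 4 = 18 ≤ 22, throughput 2 + 17 + 16 + 12 = 47.
node-E + node-J + node-D + node-B + node-F: power draw 3 + 4 + 5 + 6 + 4 = 22 ≤ 22, throughput 2 + 4 + 17 + 16 + 12 = 51.
node-J + node-D + node-B + node-F: power draw 4 + 5 + 6 + 4 = 19 ≤ 22, throughput 4 + 17 + 16 + 12 = 49.
Best is node-E, node-J, node-D, node-B, and node-F with total throughput 51.

51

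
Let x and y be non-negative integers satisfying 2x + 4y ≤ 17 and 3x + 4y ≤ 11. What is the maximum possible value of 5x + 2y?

15

(x,y)=(3,0): 2·3+4·0=6≤17, 3·3+4·0=9≤11, objective 15.
(x,y)=(2,1): 2·2+4·1=8≤17, 3·2+4·1=10≤11, objective 12.
(x,y)=(2,0): 2·2+4·0=4≤17, 3·2+4·0=6≤11, objective 10.
The best lattice point is (3,0), giving 15.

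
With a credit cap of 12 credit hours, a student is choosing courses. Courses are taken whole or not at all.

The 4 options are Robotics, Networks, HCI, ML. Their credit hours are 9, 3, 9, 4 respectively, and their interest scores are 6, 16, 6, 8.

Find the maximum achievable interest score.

24

Treat it as a binary knapsack problem.
Take Networks and ML: credit hours 3 + 4 = 7 ≤ 12, interest score 16 + 8 = 24.
No other feasible combination does better.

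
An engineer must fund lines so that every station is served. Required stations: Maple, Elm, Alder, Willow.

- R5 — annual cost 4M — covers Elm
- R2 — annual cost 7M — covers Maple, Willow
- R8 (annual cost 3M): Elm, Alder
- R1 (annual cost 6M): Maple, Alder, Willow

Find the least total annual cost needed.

9

Choose R8 and R1: together they cover Maple, Elm, Alder, Willow — every station.
Total annual cost: 3 + 6 = 9.
No cover costs less than 9.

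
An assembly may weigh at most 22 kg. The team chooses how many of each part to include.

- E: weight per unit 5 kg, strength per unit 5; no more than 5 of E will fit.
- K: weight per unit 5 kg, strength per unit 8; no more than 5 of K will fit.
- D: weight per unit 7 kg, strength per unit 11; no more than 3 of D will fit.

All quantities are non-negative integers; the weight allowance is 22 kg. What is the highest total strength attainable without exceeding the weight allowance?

3×K and 1×D: weight 22 ≤ 22, strength 3·8 + 1·11 = 35.
3×D: weight 21 ≤ 22, strength 3·11 = 33.
Best is 35.

35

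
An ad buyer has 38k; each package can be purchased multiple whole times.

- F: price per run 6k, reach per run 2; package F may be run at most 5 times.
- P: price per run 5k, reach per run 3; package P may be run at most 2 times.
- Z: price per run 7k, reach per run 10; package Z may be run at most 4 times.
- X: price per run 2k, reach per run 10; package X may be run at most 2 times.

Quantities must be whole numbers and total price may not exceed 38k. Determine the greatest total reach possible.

Take 1×P, 4×Z, and 2×X: price 37 ≤ 38, reach 1·3 + 4·10 + 2·10 = 63.
X has the best ratio (10/2) and is taken to its limit of 2; remaining capacity is filled optimally with the others.

63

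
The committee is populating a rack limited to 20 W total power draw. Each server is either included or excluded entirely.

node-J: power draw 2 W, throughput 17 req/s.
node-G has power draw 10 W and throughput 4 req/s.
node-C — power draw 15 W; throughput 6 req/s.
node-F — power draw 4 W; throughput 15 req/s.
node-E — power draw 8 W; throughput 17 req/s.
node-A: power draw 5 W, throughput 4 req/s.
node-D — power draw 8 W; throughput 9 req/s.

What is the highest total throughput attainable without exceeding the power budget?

53

Take node-J, node-F, node-E, and node-A: power draw 2 + 4 + 8 + 5 = 19 ≤ 20, throughput 17 + 15 + 17 + 4 = 53.
No other feasible combination does better.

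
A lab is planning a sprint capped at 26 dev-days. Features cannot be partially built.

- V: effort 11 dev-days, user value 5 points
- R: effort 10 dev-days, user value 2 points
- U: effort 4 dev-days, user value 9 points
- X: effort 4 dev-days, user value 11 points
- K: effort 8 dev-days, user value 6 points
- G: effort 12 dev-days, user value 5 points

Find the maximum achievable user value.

Allowing fractional choices, the relaxed optimum would be about 30.5, but features are indivisible.
R + U + X + K: effort 10 + 4 + 4 + 8 = 26 ≤ 26, user value 2 + 9 + 11 + 6 = 28.
U + X + K: effort 4 + 4 + 8 = 16 ≤ 26, user value 9 + 11 + 6 = 26.
V + U + X: effort 11 + 4 + 4 = 19 ≤ 26, user value 5 + 9 + 11 = 25.
Best is R, U, X, and K with total user value 28.

28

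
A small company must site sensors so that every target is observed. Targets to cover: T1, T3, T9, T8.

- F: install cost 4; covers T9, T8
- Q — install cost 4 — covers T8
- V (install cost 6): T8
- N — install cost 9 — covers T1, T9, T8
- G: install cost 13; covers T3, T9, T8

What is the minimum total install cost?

The greedy cost-per-new-target heuristic would pick F, N, and G for 26, but a cheaper cover exists.
Choose N and G: together they cover T1, T3, T9, T8 — every target.
Total install cost: 9 + 13 = 22.
No cover costs less than 22.

22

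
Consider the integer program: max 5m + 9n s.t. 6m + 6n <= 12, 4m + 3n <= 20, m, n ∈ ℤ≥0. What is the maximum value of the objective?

18

(m,n)=(0,2): 6·0+6·2=12≤12, 4·0+3·2=6≤20, objective 18.
(m,n)=(1,1): 6·1+6·1=12≤12, 4·1+3·1=7≤20, objective 14.
(m,n)=(0,1): 6·0+6·1=6≤12, 4·0+3·1=3≤20, objective 9.
Maximum is 18 at (m,n)=(0,2).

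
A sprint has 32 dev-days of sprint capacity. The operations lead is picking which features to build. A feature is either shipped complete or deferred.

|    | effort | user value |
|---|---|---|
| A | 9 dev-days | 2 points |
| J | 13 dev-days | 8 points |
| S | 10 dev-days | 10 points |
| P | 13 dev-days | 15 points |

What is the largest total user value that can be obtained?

27

Allowing fractional choices, the relaxed optimum would be about 30.5, but features are indivisible.
A + S + P: effort 9 + 10 + 13 = 32 ≤ 32, user value 2 + 10 + 15 = 27.
J + P: effort 13 + 13 = 26 ≤ 32, user value 8 + 15 = 23.
S + P: effort 10 + 13 = 23 ≤ 32, user value 10 + 15 = 25.
Best is A, S, and P with total user value 27.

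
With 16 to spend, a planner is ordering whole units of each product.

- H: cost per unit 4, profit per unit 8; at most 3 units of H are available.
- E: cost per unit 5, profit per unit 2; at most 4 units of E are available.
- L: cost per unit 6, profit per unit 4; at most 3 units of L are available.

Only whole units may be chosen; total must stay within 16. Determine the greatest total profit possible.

This is a bounded integer knapsack.
H has the best ratio (8/4); taking only H gives at most 3×8 = 24 (stopped by the supply cap of 3).
Optimal: 3×H: cost 12 ≤ 16, profit 3·8 = 24.

24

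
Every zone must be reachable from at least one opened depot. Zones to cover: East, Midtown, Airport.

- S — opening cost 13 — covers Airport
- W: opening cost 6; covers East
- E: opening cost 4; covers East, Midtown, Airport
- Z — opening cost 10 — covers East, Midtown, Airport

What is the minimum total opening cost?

4

E alone covers East, Midtown, Airport — every zone.
Total opening cost: 4.
No cover costs less than 4.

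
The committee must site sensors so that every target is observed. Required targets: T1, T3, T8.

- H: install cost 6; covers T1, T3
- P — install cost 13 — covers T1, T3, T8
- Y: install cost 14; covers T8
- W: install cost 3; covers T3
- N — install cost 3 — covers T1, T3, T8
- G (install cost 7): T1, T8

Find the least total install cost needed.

3

N alone covers T1, T3, T8 — every target.
Total install cost: 3.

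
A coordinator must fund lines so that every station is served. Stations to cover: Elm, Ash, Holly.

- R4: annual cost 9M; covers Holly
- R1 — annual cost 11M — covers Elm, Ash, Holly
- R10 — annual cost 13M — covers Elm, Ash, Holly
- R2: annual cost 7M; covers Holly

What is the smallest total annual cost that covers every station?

R1 alone covers Elm, Ash, Holly — every station.
Total annual cost: 11.
No cover costs less than 11.

11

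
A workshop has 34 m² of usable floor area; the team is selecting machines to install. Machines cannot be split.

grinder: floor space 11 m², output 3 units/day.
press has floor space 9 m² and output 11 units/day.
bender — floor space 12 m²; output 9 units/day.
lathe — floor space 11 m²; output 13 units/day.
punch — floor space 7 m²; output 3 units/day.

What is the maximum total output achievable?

33

press + lathe + punch: floor space 9 + 11 + 7 = 27 ≤ 34, output 11 + 13 + 3 = 27.
press + bender + lathe: floor space 9 + 12 + 11 = 32 ≤ 34, output 11 + 9 + 13 = 33.
grinder + press + lathe: floor space 11 + 9 + 11 = 31 ≤ 34, output 3 + 11 + 13 = 27.
Best is press, bender, and lathe with total output 33.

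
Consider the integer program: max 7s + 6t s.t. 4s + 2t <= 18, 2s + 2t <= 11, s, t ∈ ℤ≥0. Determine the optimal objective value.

(s,t)=(4,1): 4·4+2·1=18≤18, 2·4+2·1=10≤11, objective 34.
(s,t)=(3,2): 4·3+2·2=16≤18, 2·3+2·2=10≤11, objective 33.
(s,t)=(2,3): 4·2+2·3=14≤18, 2·2+2·3=10≤11, objective 32.
Maximum is 34 at (s,t)=(4,1).

34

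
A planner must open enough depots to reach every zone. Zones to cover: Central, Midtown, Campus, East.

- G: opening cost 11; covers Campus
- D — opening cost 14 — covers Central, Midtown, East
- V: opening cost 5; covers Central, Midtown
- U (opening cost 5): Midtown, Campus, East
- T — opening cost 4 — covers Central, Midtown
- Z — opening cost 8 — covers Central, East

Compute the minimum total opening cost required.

Choose U and T: together they cover Central, Midtown, Campus, East — every zone.
Total opening cost: 5 + 4 = 9.

9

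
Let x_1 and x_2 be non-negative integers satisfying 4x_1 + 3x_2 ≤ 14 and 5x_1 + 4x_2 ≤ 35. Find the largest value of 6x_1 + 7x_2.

(x_1,x_2)=(0,4) is feasible, giving 28.
(x_1,x_2)=(1,3) is feasible, giving 27.
(x_1,x_2)=(0,3) is feasible, giving 21.
No feasible integer point exceeds 28.

28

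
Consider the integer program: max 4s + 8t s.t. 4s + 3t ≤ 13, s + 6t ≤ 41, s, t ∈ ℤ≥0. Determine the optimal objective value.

Relaxing integrality, the LP optimum is 34.67 at (s,t) = (0, 4.33), which is not an integer point.
(s,t)=(0,4): 4·0+3·4=12≤13, 1·0+6·4=24≤41, objective 32.
(s,t)=(1,3): 4·1+3·3=13≤13, 1·1+6·3=19≤41, objective 28.
(s,t)=(0,3): 4·0+3·3=9≤13, 1·0+6·3=18≤41, objective 24.
The best lattice point is (0,4), giving 32.

32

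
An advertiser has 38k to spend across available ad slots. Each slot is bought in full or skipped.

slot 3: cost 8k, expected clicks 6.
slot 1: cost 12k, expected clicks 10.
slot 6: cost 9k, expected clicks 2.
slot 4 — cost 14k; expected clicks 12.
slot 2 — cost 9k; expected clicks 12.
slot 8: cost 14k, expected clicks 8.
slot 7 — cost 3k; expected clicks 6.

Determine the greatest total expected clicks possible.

This is a 0-1 knapsack instance.
Take slot 1, slot 4, slot 2, and slot 7: cost 12 + 14 + 9 + 3 = 38 ≤ 38, expected clicks 10 + 12 + 12 + 6 = 40.
No other feasible combination does better.

40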